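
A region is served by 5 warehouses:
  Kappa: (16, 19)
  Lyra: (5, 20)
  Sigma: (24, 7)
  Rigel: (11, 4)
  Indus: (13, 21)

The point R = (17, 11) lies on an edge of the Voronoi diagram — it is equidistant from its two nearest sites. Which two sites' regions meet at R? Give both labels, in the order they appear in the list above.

Squared distances from R to each site:
d²(R, Kappa) = (17−16)² + (11−19)² = 1 + 64 = 65
d²(R, Lyra) = (17−5)² + (11−20)² = 144 + 81 = 225
d²(R, Sigma) = (17−24)² + (11−7)² = 49 + 16 = 65
d²(R, Rigel) = (17−11)² + (11−4)² = 36 + 49 = 85
d²(R, Indus) = (17−13)² + (11−21)² = 16 + 100 = 116
R is equidistant from Kappa and Sigma (both at squared distance 65), and every other site is strictly farther — so R lies on the Kappa–Sigma Voronoi edge.

Kappa and Sigma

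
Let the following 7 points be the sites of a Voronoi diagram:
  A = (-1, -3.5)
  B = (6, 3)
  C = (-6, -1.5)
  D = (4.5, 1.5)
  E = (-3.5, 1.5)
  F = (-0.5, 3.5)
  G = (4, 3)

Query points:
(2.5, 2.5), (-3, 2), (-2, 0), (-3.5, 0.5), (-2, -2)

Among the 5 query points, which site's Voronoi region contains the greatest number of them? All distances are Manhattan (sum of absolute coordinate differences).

E

(2.5, 2.5) — d to each: A:9.5, B:4, C:12.5, D:3, E:7, F:4, G:2 → nearest is G
(-3, 2) — d to each: A:7.5, B:10, C:6.5, D:8, E:1, F:4, G:8 → nearest is E
(-2, 0) — d to each: A:4.5, B:11, C:5.5, D:8, E:3, F:5, G:9 → nearest is E
(-3.5, 0.5) — d to each: A:6.5, B:12, C:4.5, D:9, E:1, F:6, G:10 → nearest is E
(-2, -2) — d to each: A:2.5, B:13, C:4.5, D:10, E:5, F:7, G:11 → nearest is A
Tally — A:1, E:3, G:1. E captures the most (3).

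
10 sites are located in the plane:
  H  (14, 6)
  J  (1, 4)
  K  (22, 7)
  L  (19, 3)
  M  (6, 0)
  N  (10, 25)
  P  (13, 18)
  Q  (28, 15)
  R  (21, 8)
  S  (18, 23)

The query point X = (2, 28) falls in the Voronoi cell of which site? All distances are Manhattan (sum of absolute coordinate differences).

d(X,H) = |2−14| + |28−6| = 12 + 22 = 34
d(X,J) = |2−1| + |28−4| = 1 + 24 = 25
d(X,K) = |2−22| + |28−7| = 20 + 21 = 41
d(X,L) = |2−19| + |28−3| = 17 + 25 = 42
d(X,M) = |2−6| + |28−0| = 4 + 28 = 32
d(X,N) = |2−10| + |28−25| = 8 + 3 = 11
d(X,P) = |2−13| + |28−18| = 11 + 10 = 21
d(X,Q) = |2−28| + |28−15| = 26 + 13 = 39
d(X,R) = |2−21| + |28−8| = 19 + 20 = 39
d(X,S) = |2−18| + |28−23| = 16 + 5 = 21
The smallest is to N, so X lies in the Voronoi region of N.

N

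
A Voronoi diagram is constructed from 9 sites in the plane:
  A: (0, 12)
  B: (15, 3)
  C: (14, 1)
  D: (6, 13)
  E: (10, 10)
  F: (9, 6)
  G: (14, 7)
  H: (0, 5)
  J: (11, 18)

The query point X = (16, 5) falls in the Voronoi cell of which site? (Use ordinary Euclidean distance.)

B

Squared Euclidean distances:
|XA|² = (16−0)² + (5−12)² = 256 + 49 = 305
|XB|² = (16−15)² + (5−3)² = 1 + 4 = 5
|XC|² = (16−14)² + (5−1)² = 4 + 16 = 20
|XD|² = (16−6)² + (5−13)² = 100 + 64 = 164
|XE|² = (16−10)² + (5−10)² = 36 + 25 = 61
|XF|² = (16−9)² + (5−6)² = 49 + 1 = 50
|XG|² = (16−14)² + (5−7)² = 4 + 4 = 8
|XH|² = (16−0)² + (5−5)² = 256 + 0 = 256
|XJ|² = (16−11)² + (5−18)² = 25 + 169 = 194
The smallest is to B, so X lies in the Voronoi region of B.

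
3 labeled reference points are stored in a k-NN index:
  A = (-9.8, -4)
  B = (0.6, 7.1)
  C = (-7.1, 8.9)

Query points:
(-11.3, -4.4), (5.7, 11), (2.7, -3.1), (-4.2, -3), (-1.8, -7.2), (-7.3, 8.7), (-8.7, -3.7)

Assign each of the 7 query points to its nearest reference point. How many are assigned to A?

(-11.3, -4.4) — d² to each: A:2.41, B:273.86, C:194.53 → nearest is A
(5.7, 11) — d² to each: A:465.25, B:41.22, C:168.25 → nearest is B
(2.7, -3.1) — d² to each: A:157.06, B:108.45, C:240.04 → nearest is B
(-4.2, -3) — d² to each: A:32.36, B:125.05, C:150.02 → nearest is A
(-1.8, -7.2) — d² to each: A:74.24, B:210.25, C:287.3 → nearest is A
(-7.3, 8.7) — d² to each: A:167.54, B:64.97, C:0.08 → nearest is C
(-8.7, -3.7) — d² to each: A:1.3, B:203.13, C:161.32 → nearest is A
4 of the 7 points have A as nearest.

4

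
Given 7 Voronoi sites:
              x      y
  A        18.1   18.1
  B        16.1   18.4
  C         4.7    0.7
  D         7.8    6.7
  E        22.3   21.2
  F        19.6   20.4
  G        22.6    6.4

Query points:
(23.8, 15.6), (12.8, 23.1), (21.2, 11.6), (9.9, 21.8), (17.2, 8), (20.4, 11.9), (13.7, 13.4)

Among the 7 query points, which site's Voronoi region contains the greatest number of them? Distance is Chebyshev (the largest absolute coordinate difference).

(23.8, 15.6) — d to each: A:5.7, B:7.7, C:19.1, D:16, E:5.6, F:4.8, G:9.2 → nearest is F
(12.8, 23.1) — d to each: A:5.3, B:4.7, C:22.4, D:16.4, E:9.5, F:6.8, G:16.7 → nearest is B
(21.2, 11.6) — d to each: A:6.5, B:6.8, C:16.5, D:13.4, E:9.6, F:8.8, G:5.2 → nearest is G
(9.9, 21.8) — d to each: A:8.2, B:6.2, C:21.1, D:15.1, E:12.4, F:9.7, G:15.4 → nearest is B
(17.2, 8) — d to each: A:10.1, B:10.4, C:12.5, D:9.4, E:13.2, F:12.4, G:5.4 → nearest is G
(20.4, 11.9) — d to each: A:6.2, B:6.5, C:15.7, D:12.6, E:9.3, F:8.5, G:5.5 → nearest is G
(13.7, 13.4) — d to each: A:4.7, B:5, C:12.7, D:6.7, E:8.6, F:7, G:8.9 → nearest is A
Tally — A:1, B:2, F:1, G:3. G captures the most (3).

G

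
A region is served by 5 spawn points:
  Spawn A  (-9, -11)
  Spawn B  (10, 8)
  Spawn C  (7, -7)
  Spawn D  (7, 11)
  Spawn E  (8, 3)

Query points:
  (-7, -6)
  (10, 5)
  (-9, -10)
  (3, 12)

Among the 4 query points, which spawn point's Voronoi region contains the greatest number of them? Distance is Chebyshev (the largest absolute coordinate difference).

Spawn A

(-7, -6) — d to each: Spawn A:5, Spawn B:17, Spawn C:14, Spawn D:17, Spawn E:15 → nearest is Spawn A
(10, 5) — d to each: Spawn A:19, Spawn B:3, Spawn C:12, Spawn D:6, Spawn E:2 → nearest is Spawn E
(-9, -10) — d to each: Spawn A:1, Spawn B:19, Spawn C:16, Spawn D:21, Spawn E:17 → nearest is Spawn A
(3, 12) — d to each: Spawn A:23, Spawn B:7, Spawn C:19, Spawn D:4, Spawn E:9 → nearest is Spawn D
Tally — Spawn A:2, Spawn D:1, Spawn E:1. Spawn A captures the most (2).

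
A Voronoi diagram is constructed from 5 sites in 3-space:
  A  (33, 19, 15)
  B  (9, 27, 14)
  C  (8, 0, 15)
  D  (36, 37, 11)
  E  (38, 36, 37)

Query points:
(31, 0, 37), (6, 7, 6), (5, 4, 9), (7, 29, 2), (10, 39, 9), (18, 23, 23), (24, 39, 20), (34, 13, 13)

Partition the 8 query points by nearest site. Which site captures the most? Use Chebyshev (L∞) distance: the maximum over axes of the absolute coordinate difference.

B

(31, 0, 37) — d to each: A:22, B:27, C:23, D:37, E:36 → nearest is A
(6, 7, 6) — d to each: A:27, B:20, C:9, D:30, E:32 → nearest is C
(5, 4, 9) — d to each: A:28, B:23, C:6, D:33, E:33 → nearest is C
(7, 29, 2) — d to each: A:26, B:12, C:29, D:29, E:35 → nearest is B
(10, 39, 9) — d to each: A:23, B:12, C:39, D:26, E:28 → nearest is B
(18, 23, 23) — d to each: A:15, B:9, C:23, D:18, E:20 → nearest is B
(24, 39, 20) — d to each: A:20, B:15, C:39, D:12, E:17 → nearest is D
(34, 13, 13) — d to each: A:6, B:25, C:26, D:24, E:24 → nearest is A
Tally — A:2, B:3, C:2, D:1. B captures the most (3).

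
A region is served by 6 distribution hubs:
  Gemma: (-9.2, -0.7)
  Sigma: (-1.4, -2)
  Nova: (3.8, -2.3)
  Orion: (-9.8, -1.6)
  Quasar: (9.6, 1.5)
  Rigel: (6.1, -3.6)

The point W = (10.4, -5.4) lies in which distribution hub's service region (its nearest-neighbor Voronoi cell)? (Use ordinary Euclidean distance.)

Rigel

Since √ is increasing, it suffices to compare squared distances:
d²(W, Gemma) = (10.4−(-9.2))² + (-5.4−(-0.7))² = 384.16 + 22.09 = 406.25
d²(W, Sigma) = (10.4−(-1.4))² + (-5.4−(-2))² = 139.24 + 11.56 = 150.8
d²(W, Nova) = (10.4−3.8)² + (-5.4−(-2.3))² = 43.56 + 9.61 = 53.17
d²(W, Orion) = (10.4−(-9.8))² + (-5.4−(-1.6))² = 408.04 + 14.44 = 422.48
d²(W, Quasar) = (10.4−9.6)² + (-5.4−1.5)² = 0.64 + 47.61 = 48.25
d²(W, Rigel) = (10.4−6.1)² + (-5.4−(-3.6))² = 18.49 + 3.24 = 21.73
The smallest is to Rigel, so W lies in the Voronoi region of Rigel.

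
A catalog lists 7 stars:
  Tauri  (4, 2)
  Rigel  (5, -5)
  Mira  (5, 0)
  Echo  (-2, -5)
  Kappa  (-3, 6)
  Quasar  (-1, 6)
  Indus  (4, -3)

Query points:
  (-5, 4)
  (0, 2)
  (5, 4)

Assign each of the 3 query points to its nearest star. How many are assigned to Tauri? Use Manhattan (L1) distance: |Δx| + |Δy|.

(-5, 4) — d to each: Tauri:11, Rigel:19, Mira:14, Echo:12, Kappa:4, Quasar:6, Indus:16 → nearest is Kappa
(0, 2) — d to each: Tauri:4, Rigel:12, Mira:7, Echo:9, Kappa:7, Quasar:5, Indus:9 → nearest is Tauri
(5, 4) — d to each: Tauri:3, Rigel:9, Mira:4, Echo:16, Kappa:10, Quasar:8, Indus:8 → nearest is Tauri
2 of the 3 points have Tauri as nearest.

2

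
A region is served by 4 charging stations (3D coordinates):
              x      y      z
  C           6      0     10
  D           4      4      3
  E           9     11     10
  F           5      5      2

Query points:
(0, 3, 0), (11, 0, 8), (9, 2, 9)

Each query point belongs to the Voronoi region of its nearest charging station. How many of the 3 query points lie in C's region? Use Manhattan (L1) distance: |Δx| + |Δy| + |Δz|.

(0, 3, 0) — d to each: C:19, D:8, E:27, F:9 → nearest is D
(11, 0, 8) — d to each: C:7, D:16, E:15, F:17 → nearest is C
(9, 2, 9) — d to each: C:6, D:13, E:10, F:14 → nearest is C
2 of the 3 points have C as nearest.

2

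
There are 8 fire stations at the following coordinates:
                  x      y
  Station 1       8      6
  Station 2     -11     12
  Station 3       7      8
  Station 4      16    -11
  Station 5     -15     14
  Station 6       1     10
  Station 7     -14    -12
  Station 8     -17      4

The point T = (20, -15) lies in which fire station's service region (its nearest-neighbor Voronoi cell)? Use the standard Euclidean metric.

Since √ is increasing, it suffices to compare squared distances:
d²(T, Station 1) = 144 + 441 = 585
d²(T, Station 2) = 961 + 729 = 1690
d²(T, Station 3) = 169 + 529 = 698
d²(T, Station 4) = 16 + 16 = 32
d²(T, Station 5) = 1225 + 841 = 2066
d²(T, Station 6) = 361 + 625 = 986
d²(T, Station 7) = 1156 + 9 = 1165
d²(T, Station 8) = 1369 + 361 = 1730
Minimum is at Station 4.

Station 4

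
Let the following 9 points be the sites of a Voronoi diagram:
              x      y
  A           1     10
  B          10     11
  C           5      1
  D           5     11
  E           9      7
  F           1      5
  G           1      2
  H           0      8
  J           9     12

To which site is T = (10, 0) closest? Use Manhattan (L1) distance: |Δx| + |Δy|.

d(T,A) = |10−1| + |0−10| = 9 + 10 = 19
d(T,B) = |10−10| + |0−11| = 0 + 11 = 11
d(T,C) = |10−5| + |0−1| = 5 + 1 = 6
d(T,D) = |10−5| + |0−11| = 5 + 11 = 16
d(T,E) = |10−9| + |0−7| = 1 + 7 = 8
d(T,F) = |10−1| + |0−5| = 9 + 5 = 14
d(T,G) = |10−1| + |0−2| = 9 + 2 = 11
d(T,H) = |10−0| + |0−8| = 10 + 8 = 18
d(T,J) = |10−9| + |0−12| = 1 + 12 = 13
Minimum is at C.

C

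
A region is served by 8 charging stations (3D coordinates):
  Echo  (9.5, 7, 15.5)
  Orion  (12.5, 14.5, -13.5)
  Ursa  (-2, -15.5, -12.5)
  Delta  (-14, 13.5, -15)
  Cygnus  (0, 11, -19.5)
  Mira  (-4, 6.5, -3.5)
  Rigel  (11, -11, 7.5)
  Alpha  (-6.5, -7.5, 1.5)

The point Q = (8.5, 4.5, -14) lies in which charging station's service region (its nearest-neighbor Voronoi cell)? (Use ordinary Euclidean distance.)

Orion

Since √ is increasing, it suffices to compare squared distances:
d²(Q, Echo) = 1 + 6.25 + 870.25 = 877.5
d²(Q, Orion) = 16 + 100 + 0.25 = 116.25
d²(Q, Ursa) = 110.25 + 400 + 2.25 = 512.5
d²(Q, Delta) = 506.25 + 81 + 1 = 588.25
d²(Q, Cygnus) = 72.25 + 42.25 + 30.25 = 144.75
d²(Q, Mira) = 156.25 + 4 + 110.25 = 270.5
d²(Q, Rigel) = 6.25 + 240.25 + 462.25 = 708.75
d²(Q, Alpha) = 225 + 144 + 240.25 = 609.25
The smallest is to Orion, so Q lies in the Voronoi region of Orion.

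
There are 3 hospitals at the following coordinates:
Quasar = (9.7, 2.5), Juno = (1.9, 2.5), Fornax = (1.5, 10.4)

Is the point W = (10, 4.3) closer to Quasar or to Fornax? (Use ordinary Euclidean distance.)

Compare squared distances:
d²(W, Quasar) = (10−9.7)² + (4.3−2.5)² = 0.09 + 3.24 = 3.33
d²(W, Fornax) = (10−1.5)² + (4.3−10.4)² = 72.25 + 37.21 = 109.46
3.33 < 109.46, so Quasar is closer.

Quasar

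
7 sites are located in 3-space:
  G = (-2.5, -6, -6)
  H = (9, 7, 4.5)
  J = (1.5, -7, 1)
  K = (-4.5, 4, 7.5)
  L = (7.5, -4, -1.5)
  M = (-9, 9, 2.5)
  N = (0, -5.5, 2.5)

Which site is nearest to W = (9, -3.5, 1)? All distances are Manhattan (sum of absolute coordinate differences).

d(W,G) = 11.5 + 2.5 + 7 = 21
d(W,H) = 0 + 10.5 + 3.5 = 14
d(W,J) = 7.5 + 3.5 + 0 = 11
d(W,K) = 13.5 + 7.5 + 6.5 = 27.5
d(W,L) = 1.5 + 0.5 + 2.5 = 4.5
d(W,M) = 18 + 12.5 + 1.5 = 32
d(W,N) = 9 + 2 + 1.5 = 12.5
Minimum is at L.

L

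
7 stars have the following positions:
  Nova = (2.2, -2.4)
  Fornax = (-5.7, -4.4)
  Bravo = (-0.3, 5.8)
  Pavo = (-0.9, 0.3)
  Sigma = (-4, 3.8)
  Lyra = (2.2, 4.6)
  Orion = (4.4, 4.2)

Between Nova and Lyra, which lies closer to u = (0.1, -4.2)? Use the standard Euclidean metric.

Nova

Compare squared distances:
d²(u, Nova) = (0.1−2.2)² + (-4.2−(-2.4))² = 4.41 + 3.24 = 7.65
d²(u, Lyra) = (0.1−2.2)² + (-4.2−4.6)² = 4.41 + 77.44 = 81.85
7.65 < 81.85, so Nova is closer.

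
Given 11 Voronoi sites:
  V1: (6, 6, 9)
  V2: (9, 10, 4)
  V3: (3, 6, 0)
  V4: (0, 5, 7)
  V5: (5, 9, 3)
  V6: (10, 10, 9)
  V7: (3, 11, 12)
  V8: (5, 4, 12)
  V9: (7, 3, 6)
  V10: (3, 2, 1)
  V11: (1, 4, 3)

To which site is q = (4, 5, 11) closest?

Since √ is increasing, it suffices to compare squared distances:
|qV1|² = 4 + 1 + 4 = 9
|qV2|² = 25 + 25 + 49 = 99
|qV3|² = 1 + 1 + 121 = 123
|qV4|² = 16 + 0 + 16 = 32
|qV5|² = 1 + 16 + 64 = 81
|qV6|² = 36 + 25 + 4 = 65
|qV7|² = 1 + 36 + 1 = 38
|qV8|² = 1 + 1 + 1 = 3
|qV9|² = 9 + 4 + 25 = 38
d²(q, V10) = 1 + 9 + 100 = 110
d²(q, V11) = 9 + 1 + 64 = 74
V8 is nearest.

V8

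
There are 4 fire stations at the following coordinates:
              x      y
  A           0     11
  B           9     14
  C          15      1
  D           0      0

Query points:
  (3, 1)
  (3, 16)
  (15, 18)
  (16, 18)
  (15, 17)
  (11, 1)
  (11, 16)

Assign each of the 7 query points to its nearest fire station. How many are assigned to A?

(3, 1) — d² to each: A:109, B:205, C:144, D:10 → nearest is D
(3, 16) — d² to each: A:34, B:40, C:369, D:265 → nearest is A
(15, 18) — d² to each: A:274, B:52, C:289, D:549 → nearest is B
(16, 18) — d² to each: A:305, B:65, C:290, D:580 → nearest is B
(15, 17) — d² to each: A:261, B:45, C:256, D:514 → nearest is B
(11, 1) — d² to each: A:221, B:173, C:16, D:122 → nearest is C
(11, 16) — d² to each: A:146, B:8, C:241, D:377 → nearest is B
1 of the 7 points has A as nearest.

1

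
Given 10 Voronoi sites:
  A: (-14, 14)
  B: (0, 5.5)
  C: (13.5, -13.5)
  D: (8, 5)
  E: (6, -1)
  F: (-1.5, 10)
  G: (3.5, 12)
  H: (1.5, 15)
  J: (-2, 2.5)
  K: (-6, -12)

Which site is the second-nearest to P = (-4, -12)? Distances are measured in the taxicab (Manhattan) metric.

d(P,A) = 10 + 26 = 36
d(P,B) = 4 + 17.5 = 21.5
d(P,C) = 17.5 + 1.5 = 19
d(P,D) = 12 + 17 = 29
d(P,E) = 10 + 11 = 21
d(P,F) = 2.5 + 22 = 24.5
d(P,G) = 7.5 + 24 = 31.5
d(P,H) = 5.5 + 27 = 32.5
d(P,J) = 2 + 14.5 = 16.5
d(P,K) = 2 + 0 = 2
Sorted ascending: K, J, C, … — the second-nearest is J.

J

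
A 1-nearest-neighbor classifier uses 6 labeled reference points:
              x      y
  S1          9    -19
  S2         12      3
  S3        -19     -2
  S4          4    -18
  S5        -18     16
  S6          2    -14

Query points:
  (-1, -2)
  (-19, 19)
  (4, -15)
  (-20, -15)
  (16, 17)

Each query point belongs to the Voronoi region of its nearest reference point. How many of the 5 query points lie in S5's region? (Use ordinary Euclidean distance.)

1

(-1, -2) — d² to each: S1:389, S2:194, S3:324, S4:281, S5:613, S6:153 → nearest is S6
(-19, 19) — d² to each: S1:2228, S2:1217, S3:441, S4:1898, S5:10, S6:1530 → nearest is S5
(4, -15) — d² to each: S1:41, S2:388, S3:698, S4:9, S5:1445, S6:5 → nearest is S6
(-20, -15) — d² to each: S1:857, S2:1348, S3:170, S4:585, S5:965, S6:485 → nearest is S3
(16, 17) — d² to each: S1:1345, S2:212, S3:1586, S4:1369, S5:1157, S6:1157 → nearest is S2
1 of the 5 points has S5 as nearest.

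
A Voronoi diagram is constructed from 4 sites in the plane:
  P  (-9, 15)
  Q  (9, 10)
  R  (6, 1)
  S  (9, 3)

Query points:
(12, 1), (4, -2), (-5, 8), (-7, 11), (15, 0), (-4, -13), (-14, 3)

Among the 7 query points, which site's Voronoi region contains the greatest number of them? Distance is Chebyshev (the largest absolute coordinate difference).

(12, 1) — d to each: P:21, Q:9, R:6, S:3 → nearest is S
(4, -2) — d to each: P:17, Q:12, R:3, S:5 → nearest is R
(-5, 8) — d to each: P:7, Q:14, R:11, S:14 → nearest is P
(-7, 11) — d to each: P:4, Q:16, R:13, S:16 → nearest is P
(15, 0) — d to each: P:24, Q:10, R:9, S:6 → nearest is S
(-4, -13) — d to each: P:28, Q:23, R:14, S:16 → nearest is R
(-14, 3) — d to each: P:12, Q:23, R:20, S:23 → nearest is P
Tally — P:3, R:2, S:2. P captures the most (3).

P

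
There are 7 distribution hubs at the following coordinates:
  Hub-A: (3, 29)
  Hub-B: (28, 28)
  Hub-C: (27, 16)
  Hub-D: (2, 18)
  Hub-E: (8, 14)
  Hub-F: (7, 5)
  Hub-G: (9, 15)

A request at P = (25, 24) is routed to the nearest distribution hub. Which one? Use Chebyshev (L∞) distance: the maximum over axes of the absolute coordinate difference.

d(P, Hub-A) = max(22, 5) = 22
d(P, Hub-B) = max(3, 4) = 4
d(P, Hub-C) = max(2, 8) = 8
d(P, Hub-D) = max(23, 6) = 23
d(P, Hub-E) = max(17, 10) = 17
d(P, Hub-F) = max(18, 19) = 19
d(P, Hub-G) = max(16, 9) = 16
Minimum is at Hub-B.

Hub-B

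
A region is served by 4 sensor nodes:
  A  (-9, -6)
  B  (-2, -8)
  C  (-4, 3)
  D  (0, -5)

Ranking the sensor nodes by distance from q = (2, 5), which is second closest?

Squared Euclidean distances:
|qA|² = 121 + 121 = 242
|qB|² = 16 + 169 = 185
|qC|² = 36 + 4 = 40
|qD|² = 4 + 100 = 104
Sorted ascending: C, D, B, … — the second-nearest is D.

D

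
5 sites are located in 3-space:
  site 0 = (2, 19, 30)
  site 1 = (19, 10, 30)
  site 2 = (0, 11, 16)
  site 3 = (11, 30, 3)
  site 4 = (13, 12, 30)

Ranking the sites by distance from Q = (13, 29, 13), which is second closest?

Compare squared distances (the ordering matches that of the actual distances):
d²(Q, site 0) = (13−2)² + (29−19)² + (13−30)² = 121 + 100 + 289 = 510
d²(Q, site 1) = (13−19)² + (29−10)² + (13−30)² = 36 + 361 + 289 = 686
d²(Q, site 2) = (13−0)² + (29−11)² + (13−16)² = 169 + 324 + 9 = 502
d²(Q, site 3) = (13−11)² + (29−30)² + (13−3)² = 4 + 1 + 100 = 105
d²(Q, site 4) = (13−13)² + (29−12)² + (13−30)² = 0 + 289 + 289 = 578
Sorted ascending: site 3, site 2, site 0, … — the second-nearest is site 2.

site 2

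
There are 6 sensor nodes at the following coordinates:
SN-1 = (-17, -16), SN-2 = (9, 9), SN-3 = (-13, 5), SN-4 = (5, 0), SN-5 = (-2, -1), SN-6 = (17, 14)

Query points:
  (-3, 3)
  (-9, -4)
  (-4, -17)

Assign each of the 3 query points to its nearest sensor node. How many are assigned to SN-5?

2

(-3, 3) — d² to each: SN-1:557, SN-2:180, SN-3:104, SN-4:73, SN-5:17, SN-6:521 → nearest is SN-5
(-9, -4) — d² to each: SN-1:208, SN-2:493, SN-3:97, SN-4:212, SN-5:58, SN-6:1000 → nearest is SN-5
(-4, -17) — d² to each: SN-1:170, SN-2:845, SN-3:565, SN-4:370, SN-5:260, SN-6:1402 → nearest is SN-1
2 of the 3 points have SN-5 as nearest.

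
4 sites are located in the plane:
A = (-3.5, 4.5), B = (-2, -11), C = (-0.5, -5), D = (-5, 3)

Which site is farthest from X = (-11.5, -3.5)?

Squared Euclidean distances:
|XA|² = (-11.5−(-3.5))² + (-3.5−4.5)² = 64 + 64 = 128
|XB|² = (-11.5−(-2))² + (-3.5−(-11))² = 90.25 + 56.25 = 146.5
|XC|² = (-11.5−(-0.5))² + (-3.5−(-5))² = 121 + 2.25 = 123.25
|XD|² = (-11.5−(-5))² + (-3.5−3)² = 42.25 + 42.25 = 84.5
The largest is to B.

B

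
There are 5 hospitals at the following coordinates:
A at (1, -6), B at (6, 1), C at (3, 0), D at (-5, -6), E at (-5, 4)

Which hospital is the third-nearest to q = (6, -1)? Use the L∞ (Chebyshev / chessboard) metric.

d(q,A) = max(5, 5) = 5
d(q,B) = max(0, 2) = 2
d(q,C) = max(3, 1) = 3
d(q,D) = max(11, 5) = 11
d(q,E) = max(11, 5) = 11
Sorted ascending: B, C, A, D, … — the third-nearest is A.

A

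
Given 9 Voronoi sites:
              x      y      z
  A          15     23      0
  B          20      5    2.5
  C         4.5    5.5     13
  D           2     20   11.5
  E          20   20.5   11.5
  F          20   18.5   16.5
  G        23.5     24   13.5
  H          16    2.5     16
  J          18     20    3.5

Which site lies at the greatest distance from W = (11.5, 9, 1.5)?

Squared Euclidean distances:
|WA|² = 12.25 + 196 + 2.25 = 210.5
|WB|² = 72.25 + 16 + 1 = 89.25
|WC|² = 49 + 12.25 + 132.25 = 193.5
|WD|² = 90.25 + 121 + 100 = 311.25
|WE|² = 72.25 + 132.25 + 100 = 304.5
|WF|² = 72.25 + 90.25 + 225 = 387.5
|WG|² = 144 + 225 + 144 = 513
|WH|² = 20.25 + 42.25 + 210.25 = 272.75
|WJ|² = 42.25 + 121 + 4 = 167.25
The largest is to G.

G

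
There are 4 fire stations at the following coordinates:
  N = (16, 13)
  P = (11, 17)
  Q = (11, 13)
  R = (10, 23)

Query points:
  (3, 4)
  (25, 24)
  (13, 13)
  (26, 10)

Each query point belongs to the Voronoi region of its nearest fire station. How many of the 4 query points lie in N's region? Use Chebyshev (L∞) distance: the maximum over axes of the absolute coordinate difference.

2

(3, 4) — d to each: N:13, P:13, Q:9, R:19 → nearest is Q
(25, 24) — d to each: N:11, P:14, Q:14, R:15 → nearest is N
(13, 13) — d to each: N:3, P:4, Q:2, R:10 → nearest is Q
(26, 10) — d to each: N:10, P:15, Q:15, R:16 → nearest is N
2 of the 4 points have N as nearest.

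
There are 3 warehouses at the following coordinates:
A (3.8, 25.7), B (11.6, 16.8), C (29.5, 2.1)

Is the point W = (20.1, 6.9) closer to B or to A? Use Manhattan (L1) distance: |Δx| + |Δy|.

B

d(W,B) = |20.1−11.6| + |6.9−16.8| = 8.5 + 9.9 = 18.4
d(W,A) = |20.1−3.8| + |6.9−25.7| = 16.3 + 18.8 = 35.1
18.4 < 35.1, so B is closer.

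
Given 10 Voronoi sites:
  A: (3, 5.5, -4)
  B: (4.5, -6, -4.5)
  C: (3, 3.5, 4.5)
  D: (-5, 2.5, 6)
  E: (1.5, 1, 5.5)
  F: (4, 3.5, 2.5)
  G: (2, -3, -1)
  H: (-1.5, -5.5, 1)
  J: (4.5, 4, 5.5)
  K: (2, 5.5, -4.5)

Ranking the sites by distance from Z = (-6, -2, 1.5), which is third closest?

G

Since √ is increasing, it suffices to compare squared distances:
|ZA|² = (-6−3)² + (-2−5.5)² + (1.5−(-4))² = 81 + 56.25 + 30.25 = 167.5
|ZB|² = (-6−4.5)² + (-2−(-6))² + (1.5−(-4.5))² = 110.25 + 16 + 36 = 162.25
|ZC|² = (-6−3)² + (-2−3.5)² + (1.5−4.5)² = 81 + 30.25 + 9 = 120.25
|ZD|² = (-6−(-5))² + (-2−2.5)² + (1.5−6)² = 1 + 20.25 + 20.25 = 41.5
|ZE|² = (-6−1.5)² + (-2−1)² + (1.5−5.5)² = 56.25 + 9 + 16 = 81.25
|ZF|² = (-6−4)² + (-2−3.5)² + (1.5−2.5)² = 100 + 30.25 + 1 = 131.25
|ZG|² = (-6−2)² + (-2−(-3))² + (1.5−(-1))² = 64 + 1 + 6.25 = 71.25
|ZH|² = (-6−(-1.5))² + (-2−(-5.5))² + (1.5−1)² = 20.25 + 12.25 + 0.25 = 32.75
|ZJ|² = (-6−4.5)² + (-2−4)² + (1.5−5.5)² = 110.25 + 36 + 16 = 162.25
|ZK|² = (-6−2)² + (-2−5.5)² + (1.5−(-4.5))² = 64 + 56.25 + 36 = 156.25
Sorted ascending: H, D, G, E, … — the third-nearest is G.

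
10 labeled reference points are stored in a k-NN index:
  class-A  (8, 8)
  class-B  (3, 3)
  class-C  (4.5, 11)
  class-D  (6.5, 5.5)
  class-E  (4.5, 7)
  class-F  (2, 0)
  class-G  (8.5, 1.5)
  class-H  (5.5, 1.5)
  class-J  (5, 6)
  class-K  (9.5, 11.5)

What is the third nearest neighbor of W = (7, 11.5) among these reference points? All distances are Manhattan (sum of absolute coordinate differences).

class-A

d(W, class-A) = |7−8| + |11.5−8| = 1 + 3.5 = 4.5
d(W, class-B) = |7−3| + |11.5−3| = 4 + 8.5 = 12.5
d(W, class-C) = |7−4.5| + |11.5−11| = 2.5 + 0.5 = 3
d(W, class-D) = |7−6.5| + |11.5−5.5| = 0.5 + 6 = 6.5
d(W, class-E) = |7−4.5| + |11.5−7| = 2.5 + 4.5 = 7
d(W, class-F) = |7−2| + |11.5−0| = 5 + 11.5 = 16.5
d(W, class-G) = |7−8.5| + |11.5−1.5| = 1.5 + 10 = 11.5
d(W, class-H) = |7−5.5| + |11.5−1.5| = 1.5 + 10 = 11.5
d(W, class-J) = |7−5| + |11.5−6| = 2 + 5.5 = 7.5
d(W, class-K) = |7−9.5| + |11.5−11.5| = 2.5 + 0 = 2.5
Sorted ascending: class-K, class-C, class-A, class-D, … — the third-nearest is class-A.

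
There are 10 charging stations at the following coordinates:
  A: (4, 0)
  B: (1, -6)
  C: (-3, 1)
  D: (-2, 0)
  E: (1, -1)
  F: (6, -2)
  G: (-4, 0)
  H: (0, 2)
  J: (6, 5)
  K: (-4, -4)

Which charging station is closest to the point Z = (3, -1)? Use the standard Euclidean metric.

A

Squared Euclidean distances:
|ZA|² = 1 + 1 = 2
|ZB|² = 4 + 25 = 29
|ZC|² = 36 + 4 = 40
|ZD|² = 25 + 1 = 26
|ZE|² = 4 + 0 = 4
|ZF|² = 9 + 1 = 10
|ZG|² = 49 + 1 = 50
|ZH|² = 9 + 9 = 18
|ZJ|² = 9 + 36 = 45
|ZK|² = 49 + 9 = 58
The smallest is to A, so Z lies in the Voronoi region of A.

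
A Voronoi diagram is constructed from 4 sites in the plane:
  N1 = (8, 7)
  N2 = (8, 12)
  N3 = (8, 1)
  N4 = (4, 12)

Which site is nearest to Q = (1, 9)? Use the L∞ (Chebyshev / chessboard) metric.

N4

d(Q,N1) = max(7, 2) = 7
d(Q,N2) = max(7, 3) = 7
d(Q,N3) = max(7, 8) = 8
d(Q,N4) = max(3, 3) = 3
Minimum is at N4.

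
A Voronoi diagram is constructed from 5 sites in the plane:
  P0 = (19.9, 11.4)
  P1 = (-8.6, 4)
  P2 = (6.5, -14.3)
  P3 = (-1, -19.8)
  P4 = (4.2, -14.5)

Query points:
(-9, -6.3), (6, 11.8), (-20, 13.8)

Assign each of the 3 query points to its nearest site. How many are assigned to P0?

(-9, -6.3) — d² to each: P0:1148.5, P1:106.25, P2:304.25, P3:246.25, P4:241.48 → nearest is P1
(6, 11.8) — d² to each: P0:193.37, P1:274, P2:681.46, P3:1047.56, P4:694.93 → nearest is P0
(-20, 13.8) — d² to each: P0:1597.77, P1:226, P2:1491.86, P3:1489.96, P4:1386.53 → nearest is P1
1 of the 3 points has P0 as nearest.

1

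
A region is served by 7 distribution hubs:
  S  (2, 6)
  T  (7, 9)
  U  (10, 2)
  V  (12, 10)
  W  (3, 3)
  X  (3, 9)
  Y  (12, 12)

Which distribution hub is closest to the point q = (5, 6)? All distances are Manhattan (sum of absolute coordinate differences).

d(q,S) = 3 + 0 = 3
d(q,T) = 2 + 3 = 5
d(q,U) = 5 + 4 = 9
d(q,V) = 7 + 4 = 11
d(q,W) = 2 + 3 = 5
d(q,X) = 2 + 3 = 5
d(q,Y) = 7 + 6 = 13
The smallest is to S, so q lies in the Voronoi region of S.

S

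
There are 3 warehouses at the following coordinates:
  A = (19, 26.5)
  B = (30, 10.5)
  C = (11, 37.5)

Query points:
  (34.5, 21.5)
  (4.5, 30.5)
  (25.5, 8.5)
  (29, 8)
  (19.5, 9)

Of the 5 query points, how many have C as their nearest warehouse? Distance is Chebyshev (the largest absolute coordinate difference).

(34.5, 21.5) — d to each: A:15.5, B:11, C:23.5 → nearest is B
(4.5, 30.5) — d to each: A:14.5, B:25.5, C:7 → nearest is C
(25.5, 8.5) — d to each: A:18, B:4.5, C:29 → nearest is B
(29, 8) — d to each: A:18.5, B:2.5, C:29.5 → nearest is B
(19.5, 9) — d to each: A:17.5, B:10.5, C:28.5 → nearest is B
1 of the 5 points has C as nearest.

1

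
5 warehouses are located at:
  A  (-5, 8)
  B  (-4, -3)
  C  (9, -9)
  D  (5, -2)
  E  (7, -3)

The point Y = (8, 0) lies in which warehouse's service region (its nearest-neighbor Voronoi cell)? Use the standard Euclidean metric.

Since √ is increasing, it suffices to compare squared distances:
|YA|² = (8−(-5))² + (0−8)² = 169 + 64 = 233
|YB|² = (8−(-4))² + (0−(-3))² = 144 + 9 = 153
|YC|² = (8−9)² + (0−(-9))² = 1 + 81 = 82
|YD|² = (8−5)² + (0−(-2))² = 9 + 4 = 13
|YE|² = (8−7)² + (0−(-3))² = 1 + 9 = 10
The smallest is to E, so Y lies in the Voronoi region of E.

E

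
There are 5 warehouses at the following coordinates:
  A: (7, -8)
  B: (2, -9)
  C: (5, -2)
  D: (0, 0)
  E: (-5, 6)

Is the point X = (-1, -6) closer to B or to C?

B

Compare squared distances:
|XB|² = (-1−2)² + (-6−(-9))² = 9 + 9 = 18
|XC|² = (-1−5)² + (-6−(-2))² = 36 + 16 = 52
18 < 52, so B is closer.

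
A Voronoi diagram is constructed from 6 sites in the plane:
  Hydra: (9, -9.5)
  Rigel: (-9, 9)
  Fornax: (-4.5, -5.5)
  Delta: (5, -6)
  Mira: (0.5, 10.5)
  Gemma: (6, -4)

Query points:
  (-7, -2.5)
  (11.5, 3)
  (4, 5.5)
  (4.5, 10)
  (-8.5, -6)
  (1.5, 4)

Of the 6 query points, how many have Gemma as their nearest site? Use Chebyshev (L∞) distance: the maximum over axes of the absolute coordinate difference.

1

(-7, -2.5) — d to each: Hydra:16, Rigel:11.5, Fornax:3, Delta:12, Mira:13, Gemma:13 → nearest is Fornax
(11.5, 3) — d to each: Hydra:12.5, Rigel:20.5, Fornax:16, Delta:9, Mira:11, Gemma:7 → nearest is Gemma
(4, 5.5) — d to each: Hydra:15, Rigel:13, Fornax:11, Delta:11.5, Mira:5, Gemma:9.5 → nearest is Mira
(4.5, 10) — d to each: Hydra:19.5, Rigel:13.5, Fornax:15.5, Delta:16, Mira:4, Gemma:14 → nearest is Mira
(-8.5, -6) — d to each: Hydra:17.5, Rigel:15, Fornax:4, Delta:13.5, Mira:16.5, Gemma:14.5 → nearest is Fornax
(1.5, 4) — d to each: Hydra:13.5, Rigel:10.5, Fornax:9.5, Delta:10, Mira:6.5, Gemma:8 → nearest is Mira
1 of the 6 points has Gemma as nearest.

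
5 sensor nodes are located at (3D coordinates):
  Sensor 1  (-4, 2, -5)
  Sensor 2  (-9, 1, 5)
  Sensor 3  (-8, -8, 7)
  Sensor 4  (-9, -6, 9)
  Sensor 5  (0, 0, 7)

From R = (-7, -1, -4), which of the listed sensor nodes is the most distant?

Sensor 4

Since √ is increasing, it suffices to compare squared distances:
d²(R, Sensor 1) = 9 + 9 + 1 = 19
d²(R, Sensor 2) = 4 + 4 + 81 = 89
d²(R, Sensor 3) = 1 + 49 + 121 = 171
d²(R, Sensor 4) = 4 + 25 + 169 = 198
d²(R, Sensor 5) = 49 + 1 + 121 = 171
The largest is to Sensor 4.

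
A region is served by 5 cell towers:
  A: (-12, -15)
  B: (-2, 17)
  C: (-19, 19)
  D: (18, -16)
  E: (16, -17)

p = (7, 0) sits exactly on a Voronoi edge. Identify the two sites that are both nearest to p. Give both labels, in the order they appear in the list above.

Squared distances from p to each site:
|pA|² = (7−(-12))² + (0−(-15))² = 361 + 225 = 586
|pB|² = (7−(-2))² + (0−17)² = 81 + 289 = 370
|pC|² = (7−(-19))² + (0−19)² = 676 + 361 = 1037
|pD|² = (7−18)² + (0−(-16))² = 121 + 256 = 377
|pE|² = (7−16)² + (0−(-17))² = 81 + 289 = 370
p is equidistant from B and E (both at squared distance 370), and every other site is strictly farther — so p lies on the B–E Voronoi edge.

B and E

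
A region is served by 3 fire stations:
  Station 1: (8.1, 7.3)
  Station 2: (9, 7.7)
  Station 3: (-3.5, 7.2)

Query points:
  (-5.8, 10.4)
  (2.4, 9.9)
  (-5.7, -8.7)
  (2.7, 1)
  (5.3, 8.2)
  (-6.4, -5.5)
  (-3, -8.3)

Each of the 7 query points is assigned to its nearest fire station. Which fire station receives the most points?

(-5.8, 10.4) — d² to each: Station 1:202.82, Station 2:226.33, Station 3:15.53 → nearest is Station 3
(2.4, 9.9) — d² to each: Station 1:39.25, Station 2:48.4, Station 3:42.1 → nearest is Station 1
(-5.7, -8.7) — d² to each: Station 1:446.44, Station 2:485.05, Station 3:257.65 → nearest is Station 3
(2.7, 1) — d² to each: Station 1:68.85, Station 2:84.58, Station 3:76.88 → nearest is Station 1
(5.3, 8.2) — d² to each: Station 1:8.65, Station 2:13.94, Station 3:78.44 → nearest is Station 1
(-6.4, -5.5) — d² to each: Station 1:374.09, Station 2:411.4, Station 3:169.7 → nearest is Station 3
(-3, -8.3) — d² to each: Station 1:366.57, Station 2:400, Station 3:240.5 → nearest is Station 3
Tally — Station 1:3, Station 3:4. Station 3 captures the most (4).

Station 3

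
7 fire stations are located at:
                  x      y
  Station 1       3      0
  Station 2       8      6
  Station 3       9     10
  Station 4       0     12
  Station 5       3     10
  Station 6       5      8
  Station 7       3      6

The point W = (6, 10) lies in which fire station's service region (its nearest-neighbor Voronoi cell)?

Squared Euclidean distances:
d²(W, Station 1) = (6−3)² + (10−0)² = 9 + 100 = 109
d²(W, Station 2) = (6−8)² + (10−6)² = 4 + 16 = 20
d²(W, Station 3) = (6−9)² + (10−10)² = 9 + 0 = 9
d²(W, Station 4) = (6−0)² + (10−12)² = 36 + 4 = 40
d²(W, Station 5) = (6−3)² + (10−10)² = 9 + 0 = 9
d²(W, Station 6) = (6−5)² + (10−8)² = 1 + 4 = 5
d²(W, Station 7) = (6−3)² + (10−6)² = 9 + 16 = 25
Minimum is at Station 6.

Station 6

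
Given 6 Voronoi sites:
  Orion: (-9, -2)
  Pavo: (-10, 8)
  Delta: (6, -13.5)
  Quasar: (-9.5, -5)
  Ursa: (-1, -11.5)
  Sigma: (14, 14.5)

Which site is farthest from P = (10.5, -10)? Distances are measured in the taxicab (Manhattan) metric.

Pavo

d(P, Orion) = 19.5 + 8 = 27.5
d(P, Pavo) = 20.5 + 18 = 38.5
d(P, Delta) = 4.5 + 3.5 = 8
d(P, Quasar) = 20 + 5 = 25
d(P, Ursa) = 11.5 + 1.5 = 13
d(P, Sigma) = 3.5 + 24.5 = 28
The largest is to Pavo.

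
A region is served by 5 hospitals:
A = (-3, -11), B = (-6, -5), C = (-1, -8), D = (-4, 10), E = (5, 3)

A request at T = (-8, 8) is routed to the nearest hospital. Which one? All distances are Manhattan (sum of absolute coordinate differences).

D

d(T,A) = |-8−(-3)| + |8−(-11)| = 5 + 19 = 24
d(T,B) = |-8−(-6)| + |8−(-5)| = 2 + 13 = 15
d(T,C) = |-8−(-1)| + |8−(-8)| = 7 + 16 = 23
d(T,D) = |-8−(-4)| + |8−10| = 4 + 2 = 6
d(T,E) = |-8−5| + |8−3| = 13 + 5 = 18
D is nearest.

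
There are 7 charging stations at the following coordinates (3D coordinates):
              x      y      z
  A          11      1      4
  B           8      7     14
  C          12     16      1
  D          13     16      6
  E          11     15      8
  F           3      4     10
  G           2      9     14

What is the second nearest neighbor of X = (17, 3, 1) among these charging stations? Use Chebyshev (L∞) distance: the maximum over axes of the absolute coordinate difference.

E

d(X,A) = max(6, 2, 3) = 6
d(X,B) = max(9, 4, 13) = 13
d(X,C) = max(5, 13, 0) = 13
d(X,D) = max(4, 13, 5) = 13
d(X,E) = max(6, 12, 7) = 12
d(X,F) = max(14, 1, 9) = 14
d(X,G) = max(15, 6, 13) = 15
Sorted ascending: A, E, B, … — the second-nearest is E.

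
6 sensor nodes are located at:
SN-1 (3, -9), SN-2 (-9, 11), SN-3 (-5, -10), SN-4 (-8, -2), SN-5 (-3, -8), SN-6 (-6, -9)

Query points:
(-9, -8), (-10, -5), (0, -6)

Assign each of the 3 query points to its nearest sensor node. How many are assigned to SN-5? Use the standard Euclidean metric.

1

(-9, -8) — d² to each: SN-1:145, SN-2:361, SN-3:20, SN-4:37, SN-5:36, SN-6:10 → nearest is SN-6
(-10, -5) — d² to each: SN-1:185, SN-2:257, SN-3:50, SN-4:13, SN-5:58, SN-6:32 → nearest is SN-4
(0, -6) — d² to each: SN-1:18, SN-2:370, SN-3:41, SN-4:80, SN-5:13, SN-6:45 → nearest is SN-5
1 of the 3 points has SN-5 as nearest.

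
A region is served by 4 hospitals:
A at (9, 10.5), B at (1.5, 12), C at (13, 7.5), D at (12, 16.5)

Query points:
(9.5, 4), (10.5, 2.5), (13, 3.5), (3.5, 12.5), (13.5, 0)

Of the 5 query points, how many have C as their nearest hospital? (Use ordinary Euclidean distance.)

4

(9.5, 4) — d² to each: A:42.5, B:128, C:24.5, D:162.5 → nearest is C
(10.5, 2.5) — d² to each: A:66.25, B:171.25, C:31.25, D:198.25 → nearest is C
(13, 3.5) — d² to each: A:65, B:204.5, C:16, D:170 → nearest is C
(3.5, 12.5) — d² to each: A:34.25, B:4.25, C:115.25, D:88.25 → nearest is B
(13.5, 0) — d² to each: A:130.5, B:288, C:56.5, D:274.5 → nearest is C
4 of the 5 points have C as nearest.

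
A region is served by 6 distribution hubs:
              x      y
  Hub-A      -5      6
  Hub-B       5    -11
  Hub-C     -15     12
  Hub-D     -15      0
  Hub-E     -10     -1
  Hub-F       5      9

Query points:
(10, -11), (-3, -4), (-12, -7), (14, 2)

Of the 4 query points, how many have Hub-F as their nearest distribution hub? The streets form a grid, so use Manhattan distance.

1

(10, -11) — d to each: Hub-A:32, Hub-B:5, Hub-C:48, Hub-D:36, Hub-E:30, Hub-F:25 → nearest is Hub-B
(-3, -4) — d to each: Hub-A:12, Hub-B:15, Hub-C:28, Hub-D:16, Hub-E:10, Hub-F:21 → nearest is Hub-E
(-12, -7) — d to each: Hub-A:20, Hub-B:21, Hub-C:22, Hub-D:10, Hub-E:8, Hub-F:33 → nearest is Hub-E
(14, 2) — d to each: Hub-A:23, Hub-B:22, Hub-C:39, Hub-D:31, Hub-E:27, Hub-F:16 → nearest is Hub-F
1 of the 4 points has Hub-F as nearest.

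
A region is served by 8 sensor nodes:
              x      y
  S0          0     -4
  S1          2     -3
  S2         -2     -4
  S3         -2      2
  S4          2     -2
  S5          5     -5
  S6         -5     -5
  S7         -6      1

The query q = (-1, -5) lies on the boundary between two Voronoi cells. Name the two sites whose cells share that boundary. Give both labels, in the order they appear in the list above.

S0 and S2

Squared distances from q to each site:
|qS0|² = (-1−0)² + (-5−(-4))² = 1 + 1 = 2
|qS1|² = (-1−2)² + (-5−(-3))² = 9 + 4 = 13
|qS2|² = (-1−(-2))² + (-5−(-4))² = 1 + 1 = 2
|qS3|² = (-1−(-2))² + (-5−2)² = 1 + 49 = 50
|qS4|² = (-1−2)² + (-5−(-2))² = 9 + 9 = 18
|qS5|² = (-1−5)² + (-5−(-5))² = 36 + 0 = 36
|qS6|² = (-1−(-5))² + (-5−(-5))² = 16 + 0 = 16
|qS7|² = (-1−(-6))² + (-5−1)² = 25 + 36 = 61
q is equidistant from S0 and S2 (both at squared distance 2), and every other site is strictly farther — so q lies on the S0–S2 Voronoi edge.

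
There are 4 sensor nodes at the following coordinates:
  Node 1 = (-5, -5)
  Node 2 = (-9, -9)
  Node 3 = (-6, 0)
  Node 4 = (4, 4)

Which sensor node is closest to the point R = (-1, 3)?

Since √ is increasing, it suffices to compare squared distances:
d²(R, Node 1) = (-1−(-5))² + (3−(-5))² = 16 + 64 = 80
d²(R, Node 2) = (-1−(-9))² + (3−(-9))² = 64 + 144 = 208
d²(R, Node 3) = (-1−(-6))² + (3−0)² = 25 + 9 = 34
d²(R, Node 4) = (-1−4)² + (3−4)² = 25 + 1 = 26
Node 4 is nearest.

Node 4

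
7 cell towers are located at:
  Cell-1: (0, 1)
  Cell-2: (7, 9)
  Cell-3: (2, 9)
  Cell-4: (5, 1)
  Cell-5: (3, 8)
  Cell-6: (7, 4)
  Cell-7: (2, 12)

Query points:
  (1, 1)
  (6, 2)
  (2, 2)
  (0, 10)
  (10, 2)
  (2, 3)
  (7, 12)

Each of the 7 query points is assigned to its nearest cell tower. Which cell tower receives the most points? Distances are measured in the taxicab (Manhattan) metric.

(1, 1) — d to each: Cell-1:1, Cell-2:14, Cell-3:9, Cell-4:4, Cell-5:9, Cell-6:9, Cell-7:12 → nearest is Cell-1
(6, 2) — d to each: Cell-1:7, Cell-2:8, Cell-3:11, Cell-4:2, Cell-5:9, Cell-6:3, Cell-7:14 → nearest is Cell-4
(2, 2) — d to each: Cell-1:3, Cell-2:12, Cell-3:7, Cell-4:4, Cell-5:7, Cell-6:7, Cell-7:10 → nearest is Cell-1
(0, 10) — d to each: Cell-1:9, Cell-2:8, Cell-3:3, Cell-4:14, Cell-5:5, Cell-6:13, Cell-7:4 → nearest is Cell-3
(10, 2) — d to each: Cell-1:11, Cell-2:10, Cell-3:15, Cell-4:6, Cell-5:13, Cell-6:5, Cell-7:18 → nearest is Cell-6
(2, 3) — d to each: Cell-1:4, Cell-2:11, Cell-3:6, Cell-4:5, Cell-5:6, Cell-6:6, Cell-7:9 → nearest is Cell-1
(7, 12) — d to each: Cell-1:18, Cell-2:3, Cell-3:8, Cell-4:13, Cell-5:8, Cell-6:8, Cell-7:5 → nearest is Cell-2
Tally — Cell-1:3, Cell-2:1, Cell-3:1, Cell-4:1, Cell-6:1. Cell-1 captures the most (3).

Cell-1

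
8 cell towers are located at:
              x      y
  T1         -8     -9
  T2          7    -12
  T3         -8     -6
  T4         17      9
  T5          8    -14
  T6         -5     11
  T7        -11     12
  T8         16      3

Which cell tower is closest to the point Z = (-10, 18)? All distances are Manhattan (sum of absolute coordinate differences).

d(Z,T1) = |-10−(-8)| + |18−(-9)| = 2 + 27 = 29
d(Z,T2) = |-10−7| + |18−(-12)| = 17 + 30 = 47
d(Z,T3) = |-10−(-8)| + |18−(-6)| = 2 + 24 = 26
d(Z,T4) = |-10−17| + |18−9| = 27 + 9 = 36
d(Z,T5) = |-10−8| + |18−(-14)| = 18 + 32 = 50
d(Z,T6) = |-10−(-5)| + |18−11| = 5 + 7 = 12
d(Z,T7) = |-10−(-11)| + |18−12| = 1 + 6 = 7
d(Z,T8) = |-10−16| + |18−3| = 26 + 15 = 41
Minimum is at T7.

T7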